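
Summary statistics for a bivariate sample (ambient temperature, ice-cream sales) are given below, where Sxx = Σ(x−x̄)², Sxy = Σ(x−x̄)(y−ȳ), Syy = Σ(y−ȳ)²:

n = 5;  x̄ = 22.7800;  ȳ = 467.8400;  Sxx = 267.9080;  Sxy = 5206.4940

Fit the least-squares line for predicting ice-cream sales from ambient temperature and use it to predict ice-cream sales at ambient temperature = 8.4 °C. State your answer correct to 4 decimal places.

b = Sxy/Sxx = 5206.494/267.908 = 19.433888
a = ȳ − b·x̄ = 467.84 − 19.433888·22.78 = 25.136037
ŷ(8.4) = a + b·8.4 = 25.136037 + 19.433888·8.4 = 188.380694

188.3807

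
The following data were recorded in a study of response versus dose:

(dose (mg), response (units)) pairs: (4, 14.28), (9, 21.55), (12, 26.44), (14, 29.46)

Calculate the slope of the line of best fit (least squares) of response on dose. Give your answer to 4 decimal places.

n = 4, Σx = 39, Σy = 91.73, Σxy = 980.79, Σx² = 437
Sxx = Σx² − (Σx)²/n = 437 − 380.25 = 56.75
Sxy = Σxy − (Σx)(Σy)/n = 980.79 − 894.3675 = 86.4225
b = Sxy/Sxx = 86.4225/56.75 = 1.522863

1.5229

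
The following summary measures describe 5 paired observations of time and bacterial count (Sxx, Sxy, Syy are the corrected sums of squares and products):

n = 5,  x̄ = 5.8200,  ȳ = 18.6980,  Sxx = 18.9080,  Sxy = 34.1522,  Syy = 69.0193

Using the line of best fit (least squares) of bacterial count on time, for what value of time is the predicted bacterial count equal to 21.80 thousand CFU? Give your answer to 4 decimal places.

b = Sxy/Sxx = 34.1522/18.908 = 1.806230
a = ȳ − b·x̄ = 18.698 − 1.806230·5.82 = 8.185740
Set a + b·x = 21.80: x = (21.80 − 8.185740) / 1.806230 = 7.537389

7.5374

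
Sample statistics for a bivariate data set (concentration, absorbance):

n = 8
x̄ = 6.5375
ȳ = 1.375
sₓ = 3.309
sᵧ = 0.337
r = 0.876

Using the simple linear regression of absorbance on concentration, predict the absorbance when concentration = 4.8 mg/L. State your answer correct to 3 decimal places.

1.220

b = r · sᵧ/sₓ = 0.876 · 0.337/3.309 = 0.089215
a = ȳ − b·x̄ = 1.375 − 0.089215·6.5375 = 0.791758
ŷ(4.8) = a + b·4.8 = 0.791758 + 0.089215·4.8 = 1.219989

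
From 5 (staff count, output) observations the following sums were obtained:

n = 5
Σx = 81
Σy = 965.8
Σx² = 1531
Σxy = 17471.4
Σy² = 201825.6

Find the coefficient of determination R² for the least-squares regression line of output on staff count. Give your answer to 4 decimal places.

0.9972

Sxx = Σx² − (Σx)²/n = 1531 − 1312.2 = 218.8
Sxy = Σxy − (Σx)(Σy)/n = 17471.4 − 15645.96 = 1825.44
Syy = Σy² − (Σy)²/n = 201825.6 − 186553.928 = 15271.672
R² = Sxy²/(Sxx·Syy) = (1825.44)²/(218.8·15271.672) = 0.997244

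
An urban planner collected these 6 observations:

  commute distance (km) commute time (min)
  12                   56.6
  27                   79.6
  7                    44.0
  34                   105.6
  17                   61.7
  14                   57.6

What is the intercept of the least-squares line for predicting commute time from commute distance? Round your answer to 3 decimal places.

n = 6, Σx = 111, Σy = 405.1, Σxy = 8582.1, Σx² = 2563
Sxx = Σx² − (Σx)²/n = 2563 − 2053.5 = 509.5
Sxy = Σxy − (Σx)(Σy)/n = 8582.1 − 7494.35 = 1087.75
b = Sxy/Sxx = 1087.75/509.5 = 2.134936
a = ȳ − b·x̄ = 67.516667 − 2.134936·18.5 = 28.020347

28.020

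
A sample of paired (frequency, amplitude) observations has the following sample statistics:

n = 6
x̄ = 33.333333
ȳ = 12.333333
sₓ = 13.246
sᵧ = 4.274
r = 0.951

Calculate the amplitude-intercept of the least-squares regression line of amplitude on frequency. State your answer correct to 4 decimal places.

b = r · sᵧ/sₓ = 0.951 · 4.274/13.246 = 0.306853
a = ȳ − b·x̄ = 12.333333 − 0.306853·33.333333 = 2.104902

2.1049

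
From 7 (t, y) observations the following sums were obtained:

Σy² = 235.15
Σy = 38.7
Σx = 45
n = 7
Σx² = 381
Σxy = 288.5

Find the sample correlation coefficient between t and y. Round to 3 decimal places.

Sxx = Σx² − (Σx)²/n = 381 − 289.285714 = 91.714286
Sxy = Σxy − (Σx)(Σy)/n = 288.5 − 248.785714 = 39.714286
Syy = Σy² − (Σy)²/n = 235.15 − 213.955714 = 21.194286
r = Sxy/√(Sxx·Syy) = 39.714286/√(1943.818776) = 39.714286/44.088760 = 0.900780

0.901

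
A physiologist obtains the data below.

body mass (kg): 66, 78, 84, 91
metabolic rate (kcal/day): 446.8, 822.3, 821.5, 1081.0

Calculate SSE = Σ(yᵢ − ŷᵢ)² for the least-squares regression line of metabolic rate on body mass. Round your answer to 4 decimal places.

n = 4, Σx = 319, Σy = 3171.6, Σxy = 261005.2, Σx² = 25777, Σy² = 2719230.78
Sxx = Σx² − (Σx)²/n = 25777 − 25440.25 = 336.75
Sxy = Σxy − (Σx)(Σy)/n = 261005.2 − 252935.1 = 8070.1
Syy = Σy² − (Σy)²/n = 2719230.78 − 2514761.64 = 204469.14
b = Sxy/Sxx = 8070.1/336.75 = 23.964662
SSE = Syy − b·Sxy = 204469.14 − 23.964662·8070.1 = 11071.919480

11071.9195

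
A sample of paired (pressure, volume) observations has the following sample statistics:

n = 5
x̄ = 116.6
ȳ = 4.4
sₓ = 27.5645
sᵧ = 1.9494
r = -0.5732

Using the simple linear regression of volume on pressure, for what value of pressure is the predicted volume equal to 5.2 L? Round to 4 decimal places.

b = r · sᵧ/sₓ = -0.5732 · 1.9494/27.5645 = -0.040538
a = ȳ − b·x̄ = 4.4 − (-0.040538)·116.6 = 9.126673
Set a + b·x = 5.2: x = (5.2 − 9.126673) / (-0.040538) = 96.865189

96.8652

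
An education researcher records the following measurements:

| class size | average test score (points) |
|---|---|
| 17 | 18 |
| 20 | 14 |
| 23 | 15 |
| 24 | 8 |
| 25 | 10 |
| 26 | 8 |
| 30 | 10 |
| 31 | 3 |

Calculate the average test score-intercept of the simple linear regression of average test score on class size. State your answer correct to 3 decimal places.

31.909

n = 8, Σx = 196, Σy = 86, Σxy = 1974, Σx² = 4956
Sxx = Σx² − (Σx)²/n = 4956 − 4802 = 154
Sxy = Σxy − (Σx)(Σy)/n = 1974 − 2107 = -133
b = Sxy/Sxx = -133/154 = -0.863636
a = ȳ − b·x̄ = 10.75 − (-0.863636)·24.5 = 31.909091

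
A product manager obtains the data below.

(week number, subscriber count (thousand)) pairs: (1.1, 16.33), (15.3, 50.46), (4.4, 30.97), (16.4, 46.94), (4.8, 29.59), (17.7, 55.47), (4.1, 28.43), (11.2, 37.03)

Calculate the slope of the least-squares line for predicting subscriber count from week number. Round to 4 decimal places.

n = 8, Σx = 75, Σy = 295.22, Σxy = 3351.235, Σx² = 1002.2
Sxx = Σx² − (Σx)²/n = 1002.2 − 703.125 = 299.075
Sxy = Σxy − (Σx)(Σy)/n = 3351.235 − 2767.6875 = 583.5475
b = Sxy/Sxx = 583.5475/299.075 = 1.951174

1.9512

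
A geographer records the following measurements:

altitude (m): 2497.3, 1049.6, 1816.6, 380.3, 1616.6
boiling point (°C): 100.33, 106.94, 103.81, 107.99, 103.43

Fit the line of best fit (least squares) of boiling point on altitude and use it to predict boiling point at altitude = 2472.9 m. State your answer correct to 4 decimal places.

n = 5, Σx = 7360.4, Σy = 522.5, Σxy = 759653.114, Σx² = 13396226.66
Sxx = Σx² − (Σx)²/n = 13396226.66 − 10835097.632 = 2561129.028
Sxy = Σxy − (Σx)(Σy)/n = 759653.114 − 769161.8 = -9508.686
b = Sxy/Sxx = -9508.686/2561129.028 = -0.003713
a = ȳ − b·x̄ = 104.5 − (-0.003713)·1472.08 = 109.965381
ŷ(2472.9) = a + b·2472.9 = 109.965381 + (-0.003713)·2472.9 = 100.784263

100.7843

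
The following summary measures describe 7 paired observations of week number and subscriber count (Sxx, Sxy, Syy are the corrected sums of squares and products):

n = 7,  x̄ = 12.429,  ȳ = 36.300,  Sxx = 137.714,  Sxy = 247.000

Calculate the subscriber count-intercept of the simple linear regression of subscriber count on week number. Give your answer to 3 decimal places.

b = Sxy/Sxx = 247/137.714 = 1.793572
a = ȳ − b·x̄ = 36.3 − 1.793572·12.429 = 14.007691

14.008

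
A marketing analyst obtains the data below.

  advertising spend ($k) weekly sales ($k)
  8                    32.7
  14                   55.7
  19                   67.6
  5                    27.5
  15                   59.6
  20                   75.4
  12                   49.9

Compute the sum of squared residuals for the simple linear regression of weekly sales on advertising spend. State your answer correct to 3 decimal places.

n = 7, Σx = 93, Σy = 368.4, Σxy = 5464.1, Σx² = 1415, Σy² = 21225.12
Sxx = Σx² − (Σx)²/n = 1415 − 1235.571429 = 179.428571
Sxy = Σxy − (Σx)(Σy)/n = 5464.1 − 4894.457143 = 569.642857
Syy = Σy² − (Σy)²/n = 21225.12 − 19388.365714 = 1836.754286
b = Sxy/Sxx = 569.642857/179.428571 = 3.174761
SSE = Syy − b·Sxy = 1836.754286 − 3.174761·569.642857 = 28.274275

28.274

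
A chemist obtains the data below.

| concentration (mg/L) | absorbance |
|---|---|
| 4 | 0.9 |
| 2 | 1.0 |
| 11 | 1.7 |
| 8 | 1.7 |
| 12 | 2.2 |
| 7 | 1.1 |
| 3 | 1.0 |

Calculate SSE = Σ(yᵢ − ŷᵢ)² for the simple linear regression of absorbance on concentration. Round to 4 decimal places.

0.2586

n = 7, Σx = 47, Σy = 9.6, Σxy = 75, Σx² = 407, Σy² = 14.64
Sxx = Σx² − (Σx)²/n = 407 − 315.571429 = 91.428571
Sxy = Σxy − (Σx)(Σy)/n = 75 − 64.457143 = 10.542857
Syy = Σy² − (Σy)²/n = 14.64 − 13.165714 = 1.474286
b = Sxy/Sxx = 10.542857/91.428571 = 0.115312
SSE = Syy − b·Sxy = 1.474286 − 0.115312·10.542857 = 0.258562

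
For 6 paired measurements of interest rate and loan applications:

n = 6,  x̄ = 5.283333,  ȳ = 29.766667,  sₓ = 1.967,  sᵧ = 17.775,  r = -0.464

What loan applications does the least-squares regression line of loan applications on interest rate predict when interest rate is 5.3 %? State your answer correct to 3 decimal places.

b = r · sᵧ/sₓ = -0.464 · 17.775/1.967 = -4.192984
a = ȳ − b·x̄ = 29.766667 − (-4.192984)·5.283333 = 51.919599
ŷ(5.3) = a + b·5.3 = 51.919599 + (-4.192984)·5.3 = 29.696783

29.697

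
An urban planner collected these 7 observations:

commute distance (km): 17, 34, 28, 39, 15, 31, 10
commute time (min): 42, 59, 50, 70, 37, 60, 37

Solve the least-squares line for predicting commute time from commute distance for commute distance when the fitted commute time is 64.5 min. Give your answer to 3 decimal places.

36.945

n = 7, Σx = 174, Σy = 355, Σxy = 9635, Σx² = 5036
Sxx = Σx² − (Σx)²/n = 5036 − 4325.142857 = 710.857143
Sxy = Σxy − (Σx)(Σy)/n = 9635 − 8824.285714 = 810.714286
b = Sxy/Sxx = 810.714286/710.857143 = 1.140474
a = ȳ − b·x̄ = 50.714286 − 1.140474·24.857143 = 22.365354
Set a + b·x = 64.5: x = (64.5 − 22.365354) / 1.140474 = 36.944846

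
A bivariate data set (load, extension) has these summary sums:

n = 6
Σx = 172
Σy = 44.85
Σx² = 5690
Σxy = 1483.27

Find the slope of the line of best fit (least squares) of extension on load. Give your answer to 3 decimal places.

0.260

Sxx = Σx² − (Σx)²/n = 5690 − 4930.666667 = 759.333333
Sxy = Σxy − (Σx)(Σy)/n = 1483.27 − 1285.7 = 197.57
b = Sxy/Sxx = 197.57/759.333333 = 0.260189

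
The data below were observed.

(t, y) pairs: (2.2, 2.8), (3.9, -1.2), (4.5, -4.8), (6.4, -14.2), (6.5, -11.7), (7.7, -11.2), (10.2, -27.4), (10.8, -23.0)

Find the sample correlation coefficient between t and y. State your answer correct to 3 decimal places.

-0.966

n = 8, Σx = 52.2, Σy = -90.7, Σxy = -801.17, Σx² = 403.48, Σy² = 1776.05
Sxx = Σx² − (Σx)²/n = 403.48 − 340.605 = 62.875
Sxy = Σxy − (Σx)(Σy)/n = -801.17 − (-591.8175) = -209.3525
Syy = Σy² − (Σy)²/n = 1776.05 − 1028.31125 = 747.73875
r = Sxy/√(Sxx·Syy) = -209.3525/√(47014.073906) = -209.3525/216.827291 = -0.965527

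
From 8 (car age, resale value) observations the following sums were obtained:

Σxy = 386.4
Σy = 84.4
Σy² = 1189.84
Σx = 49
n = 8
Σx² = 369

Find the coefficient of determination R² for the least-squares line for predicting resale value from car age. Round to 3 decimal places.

0.826

Sxx = Σx² − (Σx)²/n = 369 − 300.125 = 68.875
Sxy = Σxy − (Σx)(Σy)/n = 386.4 − 516.95 = -130.55
Syy = Σy² − (Σy)²/n = 1189.84 − 890.42 = 299.42
R² = Sxy²/(Sxx·Syy) = (-130.55)²/(68.875·299.42) = 0.826440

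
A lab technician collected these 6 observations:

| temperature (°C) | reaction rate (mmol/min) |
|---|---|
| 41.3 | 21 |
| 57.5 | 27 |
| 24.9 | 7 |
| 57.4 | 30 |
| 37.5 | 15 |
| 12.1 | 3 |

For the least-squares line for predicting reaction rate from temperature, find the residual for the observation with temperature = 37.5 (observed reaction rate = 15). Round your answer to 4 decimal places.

-1.6031

n = 6, Σx = 230.7, Σy = 103, Σxy = 4914.9, Σx² = 10479.37
Sxx = Σx² − (Σx)²/n = 10479.37 − 8870.415 = 1608.955
Sxy = Σxy − (Σx)(Σy)/n = 4914.9 − 3960.35 = 954.55
b = Sxy/Sxx = 954.55/1608.955 = 0.593273
a = ȳ − b·x̄ = 17.166667 − 0.593273·38.45 = -5.644691
ŷ(37.5) = -5.644691 + 0.593273·37.5 = 16.603057
residual = y − ŷ = 15 − 16.603057 = -1.603057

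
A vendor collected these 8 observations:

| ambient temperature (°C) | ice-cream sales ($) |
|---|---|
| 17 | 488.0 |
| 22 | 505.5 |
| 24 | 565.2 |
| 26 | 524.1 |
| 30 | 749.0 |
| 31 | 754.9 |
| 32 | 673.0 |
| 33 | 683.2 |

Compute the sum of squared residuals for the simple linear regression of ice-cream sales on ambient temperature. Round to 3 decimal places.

21637.894

n = 8, Σx = 215, Σy = 4942.9, Σxy = 136561.9, Σx² = 5999, Σy² = 3138372.35
Sxx = Σx² − (Σx)²/n = 5999 − 5778.125 = 220.875
Sxy = Σxy − (Σx)(Σy)/n = 136561.9 − 132840.4375 = 3721.4625
Syy = Σy² − (Σy)²/n = 3138372.35 − 3054032.55125 = 84339.79875
b = Sxy/Sxx = 3721.4625/220.875 = 16.848727
SSE = Syy − b·Sxy = 84339.79875 − 16.848727·3721.4625 = 21637.894329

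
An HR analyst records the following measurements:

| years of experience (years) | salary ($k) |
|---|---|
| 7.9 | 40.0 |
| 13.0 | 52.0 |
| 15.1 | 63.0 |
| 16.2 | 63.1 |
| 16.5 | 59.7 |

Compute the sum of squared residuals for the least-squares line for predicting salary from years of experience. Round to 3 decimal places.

n = 5, Σx = 68.7, Σy = 277.8, Σxy = 3950.57, Σx² = 994.11, Σy² = 15818.7
Sxx = Σx² − (Σx)²/n = 994.11 − 943.938 = 50.172
Sxy = Σxy − (Σx)(Σy)/n = 3950.57 − 3816.972 = 133.598
Syy = Σy² − (Σy)²/n = 15818.7 − 15434.568 = 384.132
b = Sxy/Sxx = 133.598/50.172 = 2.662800
SSE = Syy − b·Sxy = 384.132 − 2.662800·133.598 = 28.387250

28.387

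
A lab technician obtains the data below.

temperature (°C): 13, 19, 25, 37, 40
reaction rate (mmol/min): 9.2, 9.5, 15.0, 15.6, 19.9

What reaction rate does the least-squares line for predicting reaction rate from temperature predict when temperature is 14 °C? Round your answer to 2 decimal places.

n = 5, Σx = 134, Σy = 69.2, Σxy = 2048.3, Σx² = 4124
Sxx = Σx² − (Σx)²/n = 4124 − 3591.2 = 532.8
Sxy = Σxy − (Σx)(Σy)/n = 2048.3 − 1854.56 = 193.74
b = Sxy/Sxx = 193.74/532.8 = 0.363626
a = ȳ − b·x̄ = 13.84 − 0.363626·26.8 = 4.094820
ŷ(14) = a + b·14 = 4.094820 + 0.363626·14 = 9.185586

9.19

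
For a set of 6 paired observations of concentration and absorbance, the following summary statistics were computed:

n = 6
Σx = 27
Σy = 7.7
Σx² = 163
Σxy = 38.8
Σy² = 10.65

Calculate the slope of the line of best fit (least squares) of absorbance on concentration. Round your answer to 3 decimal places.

Sxx = Σx² − (Σx)²/n = 163 − 121.5 = 41.5
Sxy = Σxy − (Σx)(Σy)/n = 38.8 − 34.65 = 4.15
b = Sxy/Sxx = 4.15/41.5 = 0.1

0.100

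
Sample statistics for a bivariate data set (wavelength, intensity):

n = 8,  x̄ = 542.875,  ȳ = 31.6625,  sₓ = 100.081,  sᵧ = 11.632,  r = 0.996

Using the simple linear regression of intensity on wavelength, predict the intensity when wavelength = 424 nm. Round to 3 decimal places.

17.901

b = r · sᵧ/sₓ = 0.996 · 11.632/100.081 = 0.115761
a = ȳ − b·x̄ = 31.6625 − 0.115761·542.875 = -31.181228
ŷ(424) = a + b·424 = -31.181228 + 0.115761·424 = 17.901417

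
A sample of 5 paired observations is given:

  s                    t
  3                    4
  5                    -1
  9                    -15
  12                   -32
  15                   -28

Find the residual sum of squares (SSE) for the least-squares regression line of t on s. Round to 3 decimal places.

n = 5, Σx = 44, Σy = -72, Σxy = -932, Σx² = 484, Σy² = 2050
Sxx = Σx² − (Σx)²/n = 484 − 387.2 = 96.8
Sxy = Σxy − (Σx)(Σy)/n = -932 − (-633.6) = -298.4
Syy = Σy² − (Σy)²/n = 2050 − 1036.8 = 1013.2
b = Sxy/Sxx = -298.4/96.8 = -3.082645
SSE = Syy − b·Sxy = 1013.2 − (-3.082645)·(-298.4) = 93.338843

93.339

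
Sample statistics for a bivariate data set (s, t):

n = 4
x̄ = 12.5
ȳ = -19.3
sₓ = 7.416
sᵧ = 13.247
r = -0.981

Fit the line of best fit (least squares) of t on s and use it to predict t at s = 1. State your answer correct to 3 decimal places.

b = r · sᵧ/sₓ = -0.981 · 13.247/7.416 = -1.752334
a = ȳ − b·x̄ = -19.3 − (-1.752334)·12.5 = 2.604172
ŷ(1) = a + b·1 = 2.604172 + (-1.752334)·1 = 0.851838

0.852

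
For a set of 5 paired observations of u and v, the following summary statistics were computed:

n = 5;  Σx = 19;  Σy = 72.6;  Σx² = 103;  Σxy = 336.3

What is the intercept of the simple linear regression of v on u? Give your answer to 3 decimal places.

7.066

Sxx = Σx² − (Σx)²/n = 103 − 72.2 = 30.8
Sxy = Σxy − (Σx)(Σy)/n = 336.3 − 275.88 = 60.42
b = Sxy/Sxx = 60.42/30.8 = 1.961688
a = ȳ − b·x̄ = 14.52 − 1.961688·3.8 = 7.065584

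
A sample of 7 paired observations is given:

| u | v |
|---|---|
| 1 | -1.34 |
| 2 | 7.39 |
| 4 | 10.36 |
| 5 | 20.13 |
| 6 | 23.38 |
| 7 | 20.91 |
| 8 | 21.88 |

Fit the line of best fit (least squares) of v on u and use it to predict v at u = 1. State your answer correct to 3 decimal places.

n = 7, Σx = 33, Σy = 102.71, Σxy = 617.22, Σx² = 195
Sxx = Σx² − (Σx)²/n = 195 − 155.571429 = 39.428571
Sxy = Σxy − (Σx)(Σy)/n = 617.22 − 484.204286 = 133.015714
b = Sxy/Sxx = 133.015714/39.428571 = 3.373587
a = ȳ − b·x̄ = 14.672857 − 3.373587·4.714286 = -1.231196
ŷ(1) = a + b·1 = -1.231196 + 3.373587·1 = 2.142391

2.142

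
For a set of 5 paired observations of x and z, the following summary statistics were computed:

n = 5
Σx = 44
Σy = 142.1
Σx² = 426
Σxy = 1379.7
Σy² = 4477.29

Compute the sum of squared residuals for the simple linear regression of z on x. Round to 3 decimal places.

8.452

Sxx = Σx² − (Σx)²/n = 426 − 387.2 = 38.8
Sxy = Σxy − (Σx)(Σy)/n = 1379.7 − 1250.48 = 129.22
Syy = Σy² − (Σy)²/n = 4477.29 − 4038.482 = 438.808
b = Sxy/Sxx = 129.22/38.8 = 3.330412
SSE = Syy − b·Sxy = 438.808 − 3.330412·129.22 = 8.452113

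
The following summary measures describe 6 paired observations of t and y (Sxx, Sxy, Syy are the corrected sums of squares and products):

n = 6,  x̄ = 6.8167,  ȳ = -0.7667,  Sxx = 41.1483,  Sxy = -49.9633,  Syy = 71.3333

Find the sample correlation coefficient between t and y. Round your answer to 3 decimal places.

r = Sxy/√(Sxx·Syy) = -49.9633/√(2935.244028) = -49.9633/54.177892 = -0.922208

-0.922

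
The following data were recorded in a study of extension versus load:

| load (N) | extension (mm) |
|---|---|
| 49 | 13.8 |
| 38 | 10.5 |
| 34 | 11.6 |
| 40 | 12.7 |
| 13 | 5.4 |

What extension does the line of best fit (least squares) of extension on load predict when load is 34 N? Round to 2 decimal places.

10.61

n = 5, Σx = 174, Σy = 54, Σxy = 2047.8, Σx² = 6770
Sxx = Σx² − (Σx)²/n = 6770 − 6055.2 = 714.8
Sxy = Σxy − (Σx)(Σy)/n = 2047.8 − 1879.2 = 168.6
b = Sxy/Sxx = 168.6/714.8 = 0.235870
a = ȳ − b·x̄ = 10.8 − 0.235870·34.8 = 2.591718
ŷ(34) = a + b·34 = 2.591718 + 0.235870·34 = 10.611304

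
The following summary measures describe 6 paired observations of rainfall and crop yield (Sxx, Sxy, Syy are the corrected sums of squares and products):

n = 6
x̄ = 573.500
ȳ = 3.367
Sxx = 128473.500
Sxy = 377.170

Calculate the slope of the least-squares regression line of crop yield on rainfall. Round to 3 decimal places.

0.003

b = Sxy/Sxx = 377.17/128473.5 = 0.002936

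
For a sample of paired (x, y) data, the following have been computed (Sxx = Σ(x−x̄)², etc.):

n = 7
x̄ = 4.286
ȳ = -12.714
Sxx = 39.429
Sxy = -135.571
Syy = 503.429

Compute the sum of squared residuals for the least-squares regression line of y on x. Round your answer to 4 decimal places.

b = Sxy/Sxx = -135.571/39.429 = -3.438358
SSE = Syy − b·Sxy = 503.429 − (-3.438358)·(-135.571) = 37.287428

37.2874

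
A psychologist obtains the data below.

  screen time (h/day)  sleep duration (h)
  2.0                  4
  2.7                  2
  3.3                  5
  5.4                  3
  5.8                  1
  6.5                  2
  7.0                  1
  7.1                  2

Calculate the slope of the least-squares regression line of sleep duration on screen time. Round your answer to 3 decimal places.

-0.468

n = 8, Σx = 39.8, Σy = 20, Σxy = 86.1, Σx² = 226.64
Sxx = Σx² − (Σx)²/n = 226.64 − 198.005 = 28.635
Sxy = Σxy − (Σx)(Σy)/n = 86.1 − 99.5 = -13.4
b = Sxy/Sxx = -13.4/28.635 = -0.467959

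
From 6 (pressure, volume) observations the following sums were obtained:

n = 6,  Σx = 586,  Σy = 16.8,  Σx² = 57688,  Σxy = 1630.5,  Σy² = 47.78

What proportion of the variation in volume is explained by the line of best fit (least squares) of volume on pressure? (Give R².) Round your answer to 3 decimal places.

Sxx = Σx² − (Σx)²/n = 57688 − 57232.666667 = 455.333333
Sxy = Σxy − (Σx)(Σy)/n = 1630.5 − 1640.8 = -10.3
Syy = Σy² − (Σy)²/n = 47.78 − 47.04 = 0.74
R² = Sxy²/(Sxx·Syy) = (-10.3)²/(455.333333·0.74) = 0.314857

0.315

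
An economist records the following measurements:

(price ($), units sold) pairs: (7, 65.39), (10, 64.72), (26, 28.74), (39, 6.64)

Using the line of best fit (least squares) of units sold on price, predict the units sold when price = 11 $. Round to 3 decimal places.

n = 4, Σx = 82, Σy = 165.49, Σxy = 2111.13, Σx² = 2346
Sxx = Σx² − (Σx)²/n = 2346 − 1681 = 665
Sxy = Σxy − (Σx)(Σy)/n = 2111.13 − 3392.545 = -1281.415
b = Sxy/Sxx = -1281.415/665 = -1.926940
a = ȳ − b·x̄ = 41.3725 − (-1.926940)·20.5 = 80.874767
ŷ(11) = a + b·11 = 80.874767 + (-1.926940)·11 = 59.678429

59.678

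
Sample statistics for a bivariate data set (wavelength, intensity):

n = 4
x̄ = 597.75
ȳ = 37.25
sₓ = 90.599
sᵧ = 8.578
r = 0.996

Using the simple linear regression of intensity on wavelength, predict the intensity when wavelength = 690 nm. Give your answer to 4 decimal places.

b = r · sᵧ/sₓ = 0.996 · 8.578/90.599 = 0.094302
a = ȳ − b·x̄ = 37.25 − 0.094302·597.75 = -19.119160
ŷ(690) = a + b·690 = -19.119160 + 0.094302·690 = 45.949381

45.9494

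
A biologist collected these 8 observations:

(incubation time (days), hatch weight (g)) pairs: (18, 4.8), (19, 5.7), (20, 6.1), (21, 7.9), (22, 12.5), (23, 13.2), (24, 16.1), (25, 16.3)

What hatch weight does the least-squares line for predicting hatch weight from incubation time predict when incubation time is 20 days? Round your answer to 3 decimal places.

7.496

n = 8, Σx = 172, Σy = 82.6, Σxy = 1855.1, Σx² = 3740
Sxx = Σx² − (Σx)²/n = 3740 − 3698 = 42
Sxy = Σxy − (Σx)(Σy)/n = 1855.1 − 1775.9 = 79.2
b = Sxy/Sxx = 79.2/42 = 1.885714
a = ȳ − b·x̄ = 10.325 − 1.885714·21.5 = -30.217857
ŷ(20) = a + b·20 = -30.217857 + 1.885714·20 = 7.496429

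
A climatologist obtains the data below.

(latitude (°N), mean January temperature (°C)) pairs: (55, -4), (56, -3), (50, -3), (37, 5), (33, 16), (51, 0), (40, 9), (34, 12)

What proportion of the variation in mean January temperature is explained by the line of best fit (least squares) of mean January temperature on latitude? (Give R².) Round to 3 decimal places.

0.886

n = 8, Σx = 356, Σy = 32, Σxy = 943, Σx² = 16476, Σy² = 540
Sxx = Σx² − (Σx)²/n = 16476 − 15842 = 634
Sxy = Σxy − (Σx)(Σy)/n = 943 − 1424 = -481
Syy = Σy² − (Σy)²/n = 540 − 128 = 412
R² = Sxy²/(Sxx·Syy) = (-481)²/(634·412) = 0.885735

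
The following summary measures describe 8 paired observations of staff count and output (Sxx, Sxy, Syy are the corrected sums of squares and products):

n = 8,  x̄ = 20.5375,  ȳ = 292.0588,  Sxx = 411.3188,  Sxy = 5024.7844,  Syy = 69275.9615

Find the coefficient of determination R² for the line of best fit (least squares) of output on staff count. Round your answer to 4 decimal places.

0.8861

R² = Sxy²/(Sxx·Syy) = (5024.7844)²/(411.3188·69275.9615) = 0.886082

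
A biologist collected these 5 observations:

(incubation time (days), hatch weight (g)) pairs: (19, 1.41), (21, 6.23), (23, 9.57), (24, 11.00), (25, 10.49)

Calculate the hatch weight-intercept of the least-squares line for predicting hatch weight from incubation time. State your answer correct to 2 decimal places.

-28.08

n = 5, Σx = 112, Σy = 38.7, Σxy = 903.98, Σx² = 2532
Sxx = Σx² − (Σx)²/n = 2532 − 2508.8 = 23.2
Sxy = Σxy − (Σx)(Σy)/n = 903.98 − 866.88 = 37.1
b = Sxy/Sxx = 37.1/23.2 = 1.599138
a = ȳ − b·x̄ = 7.74 − 1.599138·22.4 = -28.080690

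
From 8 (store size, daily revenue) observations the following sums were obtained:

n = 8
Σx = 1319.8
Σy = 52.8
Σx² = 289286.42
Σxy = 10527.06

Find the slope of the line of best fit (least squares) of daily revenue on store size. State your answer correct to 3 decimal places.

0.025

Sxx = Σx² − (Σx)²/n = 289286.42 − 217734.005 = 71552.415
Sxy = Σxy − (Σx)(Σy)/n = 10527.06 − 8710.68 = 1816.38
b = Sxy/Sxx = 1816.38/71552.415 = 0.025385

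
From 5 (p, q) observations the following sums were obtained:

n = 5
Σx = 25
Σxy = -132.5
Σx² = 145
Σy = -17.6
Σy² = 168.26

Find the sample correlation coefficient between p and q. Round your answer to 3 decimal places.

-0.965

Sxx = Σx² − (Σx)²/n = 145 − 125 = 20
Sxy = Σxy − (Σx)(Σy)/n = -132.5 − (-88) = -44.5
Syy = Σy² − (Σy)²/n = 168.26 − 61.952 = 106.308
r = Sxy/√(Sxx·Syy) = -44.5/√(2126.16) = -44.5/46.110303 = -0.965077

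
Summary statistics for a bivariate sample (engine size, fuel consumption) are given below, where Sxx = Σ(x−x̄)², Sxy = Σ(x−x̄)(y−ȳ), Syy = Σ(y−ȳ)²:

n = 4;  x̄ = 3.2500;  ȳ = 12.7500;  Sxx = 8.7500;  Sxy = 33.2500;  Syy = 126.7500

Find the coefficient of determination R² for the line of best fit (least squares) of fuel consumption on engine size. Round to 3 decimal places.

R² = Sxy²/(Sxx·Syy) = (33.25)²/(8.75·126.75) = 0.996844

0.997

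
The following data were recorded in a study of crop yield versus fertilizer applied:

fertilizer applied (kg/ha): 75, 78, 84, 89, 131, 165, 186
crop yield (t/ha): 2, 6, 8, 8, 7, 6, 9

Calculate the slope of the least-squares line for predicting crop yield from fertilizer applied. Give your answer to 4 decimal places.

n = 7, Σx = 808, Σy = 46, Σxy = 5583, Σx² = 105668
Sxx = Σx² − (Σx)²/n = 105668 − 93266.285714 = 12401.714286
Sxy = Σxy − (Σx)(Σy)/n = 5583 − 5309.714286 = 273.285714
b = Sxy/Sxx = 273.285714/12401.714286 = 0.022036

0.0220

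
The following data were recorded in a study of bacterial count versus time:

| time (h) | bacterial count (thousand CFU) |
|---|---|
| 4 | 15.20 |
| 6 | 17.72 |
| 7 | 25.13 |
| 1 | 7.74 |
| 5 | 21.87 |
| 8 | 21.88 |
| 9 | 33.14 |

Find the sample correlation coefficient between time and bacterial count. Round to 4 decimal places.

0.9151

n = 7, Σx = 40, Σy = 142.68, Σxy = 933.42, Σx² = 272, Σy² = 3291.7538
Sxx = Σx² − (Σx)²/n = 272 − 228.571429 = 43.428571
Sxy = Σxy − (Σx)(Σy)/n = 933.42 − 815.314286 = 118.105714
Syy = Σy² − (Σy)²/n = 3291.7538 − 2908.226057 = 383.527743
r = Sxy/√(Sxx·Syy) = 118.105714/√(16656.061976) = 118.105714/129.058367 = 0.915134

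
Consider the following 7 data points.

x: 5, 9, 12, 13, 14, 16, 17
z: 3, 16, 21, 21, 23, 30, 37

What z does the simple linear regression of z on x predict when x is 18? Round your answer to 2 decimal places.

35.93

n = 7, Σx = 86, Σy = 151, Σxy = 2115, Σx² = 1160
Sxx = Σx² − (Σx)²/n = 1160 − 1056.571429 = 103.428571
Sxy = Σxy − (Σx)(Σy)/n = 2115 − 1855.142857 = 259.857143
b = Sxy/Sxx = 259.857143/103.428571 = 2.512431
a = ȳ − b·x̄ = 21.571429 − 2.512431·12.285714 = -9.295580
ŷ(18) = a + b·18 = -9.295580 + 2.512431·18 = 35.928177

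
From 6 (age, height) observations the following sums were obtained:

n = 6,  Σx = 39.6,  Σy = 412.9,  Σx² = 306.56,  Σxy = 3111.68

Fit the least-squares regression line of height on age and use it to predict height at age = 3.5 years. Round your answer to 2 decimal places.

42.31

Sxx = Σx² − (Σx)²/n = 306.56 − 261.36 = 45.2
Sxy = Σxy − (Σx)(Σy)/n = 3111.68 − 2725.14 = 386.54
b = Sxy/Sxx = 386.54/45.2 = 8.551770
a = ȳ − b·x̄ = 68.816667 − 8.551770·6.6 = 12.374985
ŷ(3.5) = a + b·3.5 = 12.374985 + 8.551770·3.5 = 42.306180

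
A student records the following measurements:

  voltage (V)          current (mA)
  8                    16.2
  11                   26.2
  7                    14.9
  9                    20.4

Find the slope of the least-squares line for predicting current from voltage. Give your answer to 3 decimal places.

2.951

n = 4, Σx = 35, Σy = 77.7, Σxy = 705.7, Σx² = 315
Sxx = Σx² − (Σx)²/n = 315 − 306.25 = 8.75
Sxy = Σxy − (Σx)(Σy)/n = 705.7 − 679.875 = 25.825
b = Sxy/Sxx = 25.825/8.75 = 2.951429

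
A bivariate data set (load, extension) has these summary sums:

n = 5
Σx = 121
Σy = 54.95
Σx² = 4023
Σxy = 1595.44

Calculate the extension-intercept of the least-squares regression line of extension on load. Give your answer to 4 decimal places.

5.1179

Sxx = Σx² − (Σx)²/n = 4023 − 2928.2 = 1094.8
Sxy = Σxy − (Σx)(Σy)/n = 1595.44 − 1329.79 = 265.65
b = Sxy/Sxx = 265.65/1094.8 = 0.242647
a = ȳ − b·x̄ = 10.99 − 0.242647·24.2 = 5.117941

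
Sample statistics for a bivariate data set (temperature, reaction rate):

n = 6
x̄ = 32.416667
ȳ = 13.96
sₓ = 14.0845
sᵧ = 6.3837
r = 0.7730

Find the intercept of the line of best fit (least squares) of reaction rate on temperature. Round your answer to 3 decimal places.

b = r · sᵧ/sₓ = 0.773 · 6.3837/14.0845 = 0.350357
a = ȳ − b·x̄ = 13.96 − 0.350357·32.416667 = 2.602601

2.603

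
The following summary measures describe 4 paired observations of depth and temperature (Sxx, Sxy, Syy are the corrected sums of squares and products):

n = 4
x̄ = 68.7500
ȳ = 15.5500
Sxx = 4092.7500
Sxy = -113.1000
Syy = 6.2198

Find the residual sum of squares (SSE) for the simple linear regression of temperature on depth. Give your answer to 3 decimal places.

b = Sxy/Sxx = -113.1/4092.75 = -0.027634
SSE = Syy − b·Sxy = 6.2198 − (-0.027634)·(-113.1) = 3.094368

3.094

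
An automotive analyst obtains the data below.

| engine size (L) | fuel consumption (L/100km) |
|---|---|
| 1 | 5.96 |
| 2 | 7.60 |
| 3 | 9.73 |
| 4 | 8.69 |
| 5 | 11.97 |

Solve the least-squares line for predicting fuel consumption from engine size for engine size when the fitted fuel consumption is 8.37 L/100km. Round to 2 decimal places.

n = 5, Σx = 15, Σy = 43.95, Σxy = 144.96, Σx² = 55
Sxx = Σx² − (Σx)²/n = 55 − 45 = 10
Sxy = Σxy − (Σx)(Σy)/n = 144.96 − 131.85 = 13.11
b = Sxy/Sxx = 13.11/10 = 1.311
a = ȳ − b·x̄ = 8.79 − 1.311·3 = 4.857
Set a + b·x = 8.37: x = (8.37 − 4.857) / 1.311 = 2.679634

2.68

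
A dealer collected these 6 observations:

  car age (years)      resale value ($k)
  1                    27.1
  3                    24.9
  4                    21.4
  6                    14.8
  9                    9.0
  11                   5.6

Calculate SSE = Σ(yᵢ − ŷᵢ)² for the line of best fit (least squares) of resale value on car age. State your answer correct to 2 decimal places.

6.65

n = 6, Σx = 34, Σy = 102.8, Σxy = 418.8, Σx² = 264, Σy² = 2143.78
Sxx = Σx² − (Σx)²/n = 264 − 192.666667 = 71.333333
Sxy = Σxy − (Σx)(Σy)/n = 418.8 − 582.533333 = -163.733333
Syy = Σy² − (Σy)²/n = 2143.78 − 1761.306667 = 382.473333
b = Sxy/Sxx = -163.733333/71.333333 = -2.295327
SSE = Syy − b·Sxy = 382.473333 − (-2.295327)·(-163.733333) = 6.651776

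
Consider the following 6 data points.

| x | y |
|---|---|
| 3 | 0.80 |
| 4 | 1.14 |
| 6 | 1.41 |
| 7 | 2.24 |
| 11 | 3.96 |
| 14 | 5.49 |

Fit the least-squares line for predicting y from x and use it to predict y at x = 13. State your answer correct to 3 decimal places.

4.886

n = 6, Σx = 45, Σy = 15.04, Σxy = 151.52, Σx² = 427
Sxx = Σx² − (Σx)²/n = 427 − 337.5 = 89.5
Sxy = Σxy − (Σx)(Σy)/n = 151.52 − 112.8 = 38.72
b = Sxy/Sxx = 38.72/89.5 = 0.432626
a = ȳ − b·x̄ = 2.506667 − 0.432626·7.5 = -0.738026
ŷ(13) = a + b·13 = -0.738026 + 0.432626·13 = 4.886108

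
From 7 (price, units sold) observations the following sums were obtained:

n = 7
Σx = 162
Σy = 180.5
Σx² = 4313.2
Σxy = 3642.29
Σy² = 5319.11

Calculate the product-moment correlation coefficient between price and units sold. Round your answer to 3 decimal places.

-0.874

Sxx = Σx² − (Σx)²/n = 4313.2 − 3749.142857 = 564.057143
Sxy = Σxy − (Σx)(Σy)/n = 3642.29 − 4177.285714 = -534.995714
Syy = Σy² − (Σy)²/n = 5319.11 − 4654.321429 = 664.788571
r = Sxy/√(Sxx·Syy) = -534.995714/√(374978.742204) = -534.995714/612.355079 = -0.873669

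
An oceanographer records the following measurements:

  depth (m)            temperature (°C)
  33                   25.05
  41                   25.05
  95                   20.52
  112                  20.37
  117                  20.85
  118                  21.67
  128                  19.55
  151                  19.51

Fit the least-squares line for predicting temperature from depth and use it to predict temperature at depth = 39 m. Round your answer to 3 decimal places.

24.655

n = 8, Σx = 795, Σy = 172.57, Σxy = 16529.46, Σx² = 91137
Sxx = Σx² − (Σx)²/n = 91137 − 79003.125 = 12133.875
Sxy = Σxy − (Σx)(Σy)/n = 16529.46 − 17149.14375 = -619.68375
b = Sxy/Sxx = -619.68375/12133.875 = -0.051071
a = ȳ − b·x̄ = 21.57125 − (-0.051071)·99.375 = 26.646387
ŷ(39) = a + b·39 = 26.646387 + (-0.051071)·39 = 24.654635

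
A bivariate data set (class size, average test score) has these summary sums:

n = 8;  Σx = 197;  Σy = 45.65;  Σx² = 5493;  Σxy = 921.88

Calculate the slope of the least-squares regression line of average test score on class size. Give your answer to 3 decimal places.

Sxx = Σx² − (Σx)²/n = 5493 − 4851.125 = 641.875
Sxy = Σxy − (Σx)(Σy)/n = 921.88 − 1124.13125 = -202.25125
b = Sxy/Sxx = -202.25125/641.875 = -0.315094

-0.315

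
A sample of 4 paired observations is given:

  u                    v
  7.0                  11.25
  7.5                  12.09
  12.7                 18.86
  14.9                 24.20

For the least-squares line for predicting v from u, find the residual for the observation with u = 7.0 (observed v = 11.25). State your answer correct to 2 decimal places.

0.13

n = 4, Σx = 42.1, Σy = 66.4, Σxy = 769.527, Σx² = 488.55
Sxx = Σx² − (Σx)²/n = 488.55 − 443.1025 = 45.4475
Sxy = Σxy − (Σx)(Σy)/n = 769.527 − 698.86 = 70.667
b = Sxy/Sxx = 70.667/45.4475 = 1.554915
a = ȳ − b·x̄ = 16.6 − 1.554915·10.525 = 0.234520
ŷ(7.0) = 0.234520 + 1.554915·7 = 11.118925
residual = y − ŷ = 11.25 − 11.118925 = 0.131075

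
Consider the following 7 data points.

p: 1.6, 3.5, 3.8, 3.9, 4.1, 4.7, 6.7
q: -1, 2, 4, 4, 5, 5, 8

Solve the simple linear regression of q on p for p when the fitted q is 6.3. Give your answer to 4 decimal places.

n = 7, Σx = 28.3, Σy = 27, Σxy = 133.8, Σx² = 128.25
Sxx = Σx² − (Σx)²/n = 128.25 − 114.412857 = 13.837143
Sxy = Σxy − (Σx)(Σy)/n = 133.8 − 109.157143 = 24.642857
b = Sxy/Sxx = 24.642857/13.837143 = 1.780921
a = ȳ − b·x̄ = 3.857143 − 1.780921·4.042857 = -3.342866
Set a + b·x = 6.3: x = (6.3 − (-3.342866)) / 1.780921 = 5.414539

5.4145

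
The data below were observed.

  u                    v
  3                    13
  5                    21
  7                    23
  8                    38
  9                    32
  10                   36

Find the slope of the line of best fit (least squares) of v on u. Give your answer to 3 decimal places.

n = 6, Σx = 42, Σy = 163, Σxy = 1257, Σx² = 328
Sxx = Σx² − (Σx)²/n = 328 − 294 = 34
Sxy = Σxy − (Σx)(Σy)/n = 1257 − 1141 = 116
b = Sxy/Sxx = 116/34 = 3.411765

3.412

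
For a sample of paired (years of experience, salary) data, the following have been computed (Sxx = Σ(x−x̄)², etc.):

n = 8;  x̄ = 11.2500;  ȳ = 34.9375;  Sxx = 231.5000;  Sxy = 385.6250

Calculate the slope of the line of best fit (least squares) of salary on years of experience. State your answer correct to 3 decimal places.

1.666

b = Sxy/Sxx = 385.625/231.5 = 1.665767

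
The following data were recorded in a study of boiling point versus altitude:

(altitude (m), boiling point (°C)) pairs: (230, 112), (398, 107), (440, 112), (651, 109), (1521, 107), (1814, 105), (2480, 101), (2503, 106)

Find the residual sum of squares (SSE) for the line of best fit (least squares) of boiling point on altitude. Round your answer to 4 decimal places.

29.1429

n = 8, Σx = 10037, Σy = 859, Σxy = 1057600, Σx² = 18848151, Σy² = 92329
Sxx = Σx² − (Σx)²/n = 18848151 − 12592671.125 = 6255479.875
Sxy = Σxy − (Σx)(Σy)/n = 1057600 − 1077722.875 = -20122.875
Syy = Σy² − (Σy)²/n = 92329 − 92235.125 = 93.875
b = Sxy/Sxx = -20122.875/6255479.875 = -0.003217
SSE = Syy − b·Sxy = 93.875 − (-0.003217)·(-20122.875) = 29.142940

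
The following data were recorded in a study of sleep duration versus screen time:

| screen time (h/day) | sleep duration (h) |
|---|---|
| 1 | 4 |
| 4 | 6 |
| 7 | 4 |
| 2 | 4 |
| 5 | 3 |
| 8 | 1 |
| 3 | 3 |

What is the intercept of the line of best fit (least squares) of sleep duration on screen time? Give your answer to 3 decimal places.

n = 7, Σx = 30, Σy = 25, Σxy = 96, Σx² = 168
Sxx = Σx² − (Σx)²/n = 168 − 128.571429 = 39.428571
Sxy = Σxy − (Σx)(Σy)/n = 96 − 107.142857 = -11.142857
b = Sxy/Sxx = -11.142857/39.428571 = -0.282609
a = ȳ − b·x̄ = 3.571429 − (-0.282609)·4.285714 = 4.782609

4.783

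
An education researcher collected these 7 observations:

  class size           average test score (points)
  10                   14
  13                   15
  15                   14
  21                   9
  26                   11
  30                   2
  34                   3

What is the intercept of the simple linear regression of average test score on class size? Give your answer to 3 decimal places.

21.118

n = 7, Σx = 149, Σy = 68, Σxy = 1182, Σx² = 3667
Sxx = Σx² − (Σx)²/n = 3667 − 3171.571429 = 495.428571
Sxy = Σxy − (Σx)(Σy)/n = 1182 − 1447.428571 = -265.428571
b = Sxy/Sxx = -265.428571/495.428571 = -0.535755
a = ȳ − b·x̄ = 9.714286 − (-0.535755)·21.285714 = 21.118224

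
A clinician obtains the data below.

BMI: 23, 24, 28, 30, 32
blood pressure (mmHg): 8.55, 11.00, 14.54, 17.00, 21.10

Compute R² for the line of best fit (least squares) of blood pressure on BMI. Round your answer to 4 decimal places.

n = 5, Σx = 137, Σy = 72.19, Σxy = 2052.97, Σx² = 3813, Σy² = 1139.7241
Sxx = Σx² − (Σx)²/n = 3813 − 3753.8 = 59.2
Sxy = Σxy − (Σx)(Σy)/n = 2052.97 − 1978.006 = 74.964
Syy = Σy² − (Σy)²/n = 1139.7241 − 1042.27922 = 97.44488
R² = Sxy²/(Sxx·Syy) = (74.964)²/(59.2·97.44488) = 0.974148

0.9741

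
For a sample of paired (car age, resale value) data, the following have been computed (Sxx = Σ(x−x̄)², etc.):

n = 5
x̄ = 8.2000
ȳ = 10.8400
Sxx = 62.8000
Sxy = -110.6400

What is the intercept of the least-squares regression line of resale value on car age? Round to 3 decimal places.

25.287

b = Sxy/Sxx = -110.64/62.8 = -1.761783
a = ȳ − b·x̄ = 10.84 − (-1.761783)·8.2 = 25.286624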